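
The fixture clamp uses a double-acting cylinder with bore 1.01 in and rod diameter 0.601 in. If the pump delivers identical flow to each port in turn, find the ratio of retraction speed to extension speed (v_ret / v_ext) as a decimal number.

Cap-side area A_cap = π/4 × (1.01 in)² = 0.8012 in^2
Rod-side annular area A_ann = π/4 × (1.01² − 0.601²) = 0.5175 in^2
For equal Q, v ∝ 1/A, so v_ret/v_ext = A_cap/A_ann.

v_ret/v_ext ≈ 1.55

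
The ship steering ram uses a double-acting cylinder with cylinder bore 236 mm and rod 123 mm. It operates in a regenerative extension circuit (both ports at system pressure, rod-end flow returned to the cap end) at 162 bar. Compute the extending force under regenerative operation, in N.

F ≈ 1.92e5 N

With equal pressure on both faces, forces on the annular region cancel; the net push is pressure × rod cross-section.
Rod cross-section A_rod = π/4 × (123 mm)² = 11880 mm^2
F = P × A_rod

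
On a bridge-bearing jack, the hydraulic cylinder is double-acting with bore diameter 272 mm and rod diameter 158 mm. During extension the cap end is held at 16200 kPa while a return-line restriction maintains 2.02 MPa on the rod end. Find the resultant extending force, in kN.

F ≈ 864 kN

Cap-side area A_cap = π/4 × (272 mm)² = 58110 mm^2
Rod-side annular area A_ann = π/4 × (272² − 158²) = 38500 mm^2
Net thrust = P_cap·A_cap − P_rod·A_ann = 941.3 kN − 77.77 kN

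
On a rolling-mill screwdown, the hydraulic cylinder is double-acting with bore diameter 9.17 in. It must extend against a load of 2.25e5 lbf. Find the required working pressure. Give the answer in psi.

Cap-side area A_cap = π/4 × (9.17 in)² = 66.04 in^2
P = F / A = 2.25e5 lbf / A

P ≈ 3410 psi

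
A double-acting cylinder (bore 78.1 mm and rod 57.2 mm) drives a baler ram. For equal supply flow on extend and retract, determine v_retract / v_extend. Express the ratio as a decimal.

v_ret/v_ext ≈ 2.16

Cap-side area A_cap = π/4 × (78.1 mm)² = 4791 mm^2
Rod-side annular area A_ann = π/4 × (78.1² − 57.2²) = 2221 mm^2
For equal Q, v ∝ 1/A, so v_ret/v_ext = A_cap/A_ann.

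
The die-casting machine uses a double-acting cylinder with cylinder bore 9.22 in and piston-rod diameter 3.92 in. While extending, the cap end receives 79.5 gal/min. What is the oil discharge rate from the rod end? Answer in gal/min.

Q_out ≈ 65.1 gal/min

Cap-side area A_cap = π/4 × (9.22 in)² = 66.77 in^2
Rod-side annular area A_ann = π/4 × (9.22² − 3.92²) = 54.70 in^2
Piston speed v = Q_in/A_cap; rod-end outflow Q_out = v × A_ann = Q_in × A_ann/A_cap.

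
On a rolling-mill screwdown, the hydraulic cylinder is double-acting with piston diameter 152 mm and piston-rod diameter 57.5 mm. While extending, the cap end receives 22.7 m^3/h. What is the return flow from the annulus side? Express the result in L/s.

Q_out ≈ 5.40 L/s

Cap-side area A_cap = π/4 × (152 mm)² = 18150 mm^2
Rod-side annular area A_ann = π/4 × (152² − 57.5²) = 15550 mm^2
Piston speed v = Q_in/A_cap; rod-end outflow Q_out = v × A_ann = Q_in × A_ann/A_cap.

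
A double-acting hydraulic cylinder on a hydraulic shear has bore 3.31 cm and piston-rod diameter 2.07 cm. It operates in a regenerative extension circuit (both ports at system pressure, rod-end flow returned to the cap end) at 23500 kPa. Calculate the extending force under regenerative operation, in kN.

With equal pressure on both faces, forces on the annular region cancel; the net push is pressure × rod cross-section.
Rod cross-section A_rod = π/4 × (2.07 cm)² = 3.365 cm^2
F = P × A_rod

F ≈ 7.91 kN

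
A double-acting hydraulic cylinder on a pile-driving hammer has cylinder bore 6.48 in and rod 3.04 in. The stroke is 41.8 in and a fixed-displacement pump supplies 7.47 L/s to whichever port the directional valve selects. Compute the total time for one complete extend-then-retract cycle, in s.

t ≈ 5.38 s

Cap-side area A_cap = π/4 × (6.48 in)² = 32.98 in^2
Rod-side annular area A_ann = π/4 × (6.48² − 3.04²) = 25.72 in^2
t_ext = A_cap·L/Q = 3.024 s
t_ret = A_ann·L/Q = 2.359 s
t_cycle = t_ext + t_ret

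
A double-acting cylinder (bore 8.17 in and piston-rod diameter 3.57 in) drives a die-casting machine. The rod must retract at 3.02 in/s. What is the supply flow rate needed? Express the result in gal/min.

Q ≈ 33.3 gal/min

Rod-side annular area A_ann = π/4 × (8.17² − 3.57²) = 42.41 in^2
Q = A × v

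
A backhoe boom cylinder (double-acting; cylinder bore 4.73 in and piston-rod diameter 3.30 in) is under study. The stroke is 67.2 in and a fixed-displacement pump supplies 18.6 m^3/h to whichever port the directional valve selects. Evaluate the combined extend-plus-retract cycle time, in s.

t ≈ 5.67 s

Cap-side area A_cap = π/4 × (4.73 in)² = 17.57 in^2
Rod-side annular area A_ann = π/4 × (4.73² − 3.30²) = 9.019 in^2
t_ext = A_cap·L/Q = 3.745 s
t_ret = A_ann·L/Q = 1.922 s
t_cycle = t_ext + t_ret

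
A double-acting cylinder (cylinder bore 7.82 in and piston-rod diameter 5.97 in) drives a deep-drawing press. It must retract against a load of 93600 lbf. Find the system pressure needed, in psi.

Rod-side annular area A_ann = π/4 × (7.82² − 5.97²) = 20.04 in^2
Retraction: pressure acts on the annular area.
P = F / A = 93600 lbf / A

P ≈ 4670 psi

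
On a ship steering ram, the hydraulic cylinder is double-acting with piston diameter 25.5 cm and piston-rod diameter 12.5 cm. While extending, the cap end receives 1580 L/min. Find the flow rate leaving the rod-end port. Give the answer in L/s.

Cap-side area A_cap = π/4 × (25.5 cm)² = 510.7 cm^2
Rod-side annular area A_ann = π/4 × (25.5² − 12.5²) = 388.0 cm^2
Piston speed v = Q_in/A_cap; rod-end outflow Q_out = v × A_ann = Q_in × A_ann/A_cap.

Q_out ≈ 20.0 L/s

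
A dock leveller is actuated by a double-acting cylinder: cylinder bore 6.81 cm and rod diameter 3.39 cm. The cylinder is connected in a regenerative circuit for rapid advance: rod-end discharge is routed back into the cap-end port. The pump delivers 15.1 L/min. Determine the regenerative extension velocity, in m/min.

In regeneration the rod-end outflow joins the pump flow into the cap end, so the net volume the pump must supply per unit advance equals the rod cross-section area.
Rod cross-section A_rod = π/4 × (3.39 cm)² = 9.026 cm^2
v = Q_pump / A_rod

v ≈ 16.7 m/min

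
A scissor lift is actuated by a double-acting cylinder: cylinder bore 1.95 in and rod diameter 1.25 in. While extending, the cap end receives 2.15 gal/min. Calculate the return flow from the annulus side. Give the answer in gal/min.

Cap-side area A_cap = π/4 × (1.95 in)² = 2.986 in^2
Rod-side annular area A_ann = π/4 × (1.95² − 1.25²) = 1.759 in^2
Piston speed v = Q_in/A_cap; rod-end outflow Q_out = v × A_ann = Q_in × A_ann/A_cap.

Q_out ≈ 1.27 gal/min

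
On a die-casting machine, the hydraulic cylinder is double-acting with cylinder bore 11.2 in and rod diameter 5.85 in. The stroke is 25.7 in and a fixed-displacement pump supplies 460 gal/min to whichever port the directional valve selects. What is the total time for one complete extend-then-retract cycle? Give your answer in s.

Cap-side area A_cap = π/4 × (11.2 in)² = 98.52 in^2
Rod-side annular area A_ann = π/4 × (11.2² − 5.85²) = 71.64 in^2
t_ext = A_cap·L/Q = 1.430 s
t_ret = A_ann·L/Q = 1.040 s
t_cycle = t_ext + t_ret

t ≈ 2.47 s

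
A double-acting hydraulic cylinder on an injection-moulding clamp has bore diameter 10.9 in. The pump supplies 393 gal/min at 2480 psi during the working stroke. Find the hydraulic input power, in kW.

W ≈ 424 kW

Hydraulic power = P × Q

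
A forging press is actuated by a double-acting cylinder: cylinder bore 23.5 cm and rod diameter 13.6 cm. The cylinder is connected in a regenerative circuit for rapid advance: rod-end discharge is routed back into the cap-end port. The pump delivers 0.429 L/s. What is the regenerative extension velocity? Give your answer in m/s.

In regeneration the rod-end outflow joins the pump flow into the cap end, so the net volume the pump must supply per unit advance equals the rod cross-section area.
Rod cross-section A_rod = π/4 × (13.6 cm)² = 145.3 cm^2
v = Q_pump / A_rod

v ≈ 0.0295 m/s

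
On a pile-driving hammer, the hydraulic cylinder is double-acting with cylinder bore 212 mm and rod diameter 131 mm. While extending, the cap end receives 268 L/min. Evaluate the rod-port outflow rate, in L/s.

Cap-side area A_cap = π/4 × (212 mm)² = 35300 mm^2
Rod-side annular area A_ann = π/4 × (212² − 131²) = 21820 mm^2
Piston speed v = Q_in/A_cap; rod-end outflow Q_out = v × A_ann = Q_in × A_ann/A_cap.

Q_out ≈ 2.76 L/s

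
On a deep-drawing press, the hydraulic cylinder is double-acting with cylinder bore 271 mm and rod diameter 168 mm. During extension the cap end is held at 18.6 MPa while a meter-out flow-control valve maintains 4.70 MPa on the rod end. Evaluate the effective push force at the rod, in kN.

F ≈ 906 kN

Cap-side area A_cap = π/4 × (271 mm)² = 57680 mm^2
Rod-side annular area A_ann = π/4 × (271² − 168²) = 35510 mm^2
Net thrust = P_cap·A_cap − P_rod·A_ann = 1073 kN − 166.9 kN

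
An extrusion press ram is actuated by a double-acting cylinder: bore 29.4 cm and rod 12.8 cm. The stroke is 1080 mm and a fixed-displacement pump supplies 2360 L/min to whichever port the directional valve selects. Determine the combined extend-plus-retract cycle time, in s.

t ≈ 3.37 s

Cap-side area A_cap = π/4 × (29.4 cm)² = 678.9 cm^2
Rod-side annular area A_ann = π/4 × (29.4² − 12.8²) = 550.2 cm^2
t_ext = A_cap·L/Q = 1.864 s
t_ret = A_ann·L/Q = 1.511 s
t_cycle = t_ext + t_ret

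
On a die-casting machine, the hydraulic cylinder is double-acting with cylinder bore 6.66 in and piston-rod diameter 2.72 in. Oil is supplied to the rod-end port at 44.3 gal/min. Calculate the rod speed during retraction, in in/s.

v ≈ 5.88 in/s

Rod-side annular area A_ann = π/4 × (6.66² − 2.72²) = 29.03 in^2
Flow into the rod-end port fills the annular volume.
v = Q / A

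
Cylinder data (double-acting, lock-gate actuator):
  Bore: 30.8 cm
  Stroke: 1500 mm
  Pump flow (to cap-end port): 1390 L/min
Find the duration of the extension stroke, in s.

t ≈ 4.82 s

Cap-side area A_cap = π/4 × (30.8 cm)² = 745.1 cm^2
Swept volume V = A × L; t = V / Q = A·L / Q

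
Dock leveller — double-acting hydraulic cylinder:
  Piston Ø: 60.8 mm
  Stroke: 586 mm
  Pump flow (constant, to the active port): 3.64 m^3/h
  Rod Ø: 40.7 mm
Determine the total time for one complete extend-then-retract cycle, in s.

Cap-side area A_cap = π/4 × (60.8 mm)² = 2903 mm^2
Rod-side annular area A_ann = π/4 × (60.8² − 40.7²) = 1602 mm^2
t_ext = A_cap·L/Q = 1.683 s
t_ret = A_ann·L/Q = 0.9286 s
t_cycle = t_ext + t_ret

t ≈ 2.61 s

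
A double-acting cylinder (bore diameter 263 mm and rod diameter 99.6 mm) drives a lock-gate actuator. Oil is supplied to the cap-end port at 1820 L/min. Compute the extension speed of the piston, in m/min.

v ≈ 33.5 m/min

Cap-side area A_cap = π/4 × (263 mm)² = 54330 mm^2
v = Q / A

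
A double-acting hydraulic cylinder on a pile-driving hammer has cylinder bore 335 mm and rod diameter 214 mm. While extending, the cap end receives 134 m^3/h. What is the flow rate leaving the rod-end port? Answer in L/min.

Q_out ≈ 1320 L/min

Cap-side area A_cap = π/4 × (335 mm)² = 88140 mm^2
Rod-side annular area A_ann = π/4 × (335² − 214²) = 52170 mm^2
Piston speed v = Q_in/A_cap; rod-end outflow Q_out = v × A_ann = Q_in × A_ann/A_cap.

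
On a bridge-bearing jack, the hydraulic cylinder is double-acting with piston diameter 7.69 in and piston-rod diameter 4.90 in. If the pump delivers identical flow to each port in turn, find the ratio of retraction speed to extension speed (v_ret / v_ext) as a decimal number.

v_ret/v_ext ≈ 1.68

Cap-side area A_cap = π/4 × (7.69 in)² = 46.45 in^2
Rod-side annular area A_ann = π/4 × (7.69² − 4.90²) = 27.59 in^2
For equal Q, v ∝ 1/A, so v_ret/v_ext = A_cap/A_ann.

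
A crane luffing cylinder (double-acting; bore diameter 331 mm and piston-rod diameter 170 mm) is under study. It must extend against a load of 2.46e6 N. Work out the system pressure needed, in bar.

P ≈ 286 bar

Cap-side area A_cap = π/4 × (331 mm)² = 86050 mm^2
P = F / A = 2.46e6 N / A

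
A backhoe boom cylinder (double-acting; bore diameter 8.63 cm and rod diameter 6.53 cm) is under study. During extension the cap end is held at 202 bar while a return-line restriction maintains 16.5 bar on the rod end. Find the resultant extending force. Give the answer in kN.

F ≈ 114 kN

Cap-side area A_cap = π/4 × (8.63 cm)² = 58.49 cm^2
Rod-side annular area A_ann = π/4 × (8.63² − 6.53²) = 25.00 cm^2
Net thrust = P_cap·A_cap − P_rod·A_ann = 118.2 kN − 4.126 kN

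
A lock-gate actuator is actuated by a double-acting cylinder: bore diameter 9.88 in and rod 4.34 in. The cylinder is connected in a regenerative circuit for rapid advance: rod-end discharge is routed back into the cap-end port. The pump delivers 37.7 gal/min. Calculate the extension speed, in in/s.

v ≈ 9.81 in/s

In regeneration the rod-end outflow joins the pump flow into the cap end, so the net volume the pump must supply per unit advance equals the rod cross-section area.
Rod cross-section A_rod = π/4 × (4.34 in)² = 14.79 in^2
v = Q_pump / A_rod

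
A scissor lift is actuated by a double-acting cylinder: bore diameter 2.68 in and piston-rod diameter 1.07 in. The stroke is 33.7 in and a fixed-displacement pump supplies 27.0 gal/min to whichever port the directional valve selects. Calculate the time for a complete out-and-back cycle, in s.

t ≈ 3.37 s

Cap-side area A_cap = π/4 × (2.68 in)² = 5.641 in^2
Rod-side annular area A_ann = π/4 × (2.68² − 1.07²) = 4.742 in^2
t_ext = A_cap·L/Q = 1.829 s
t_ret = A_ann·L/Q = 1.537 s
t_cycle = t_ext + t_ret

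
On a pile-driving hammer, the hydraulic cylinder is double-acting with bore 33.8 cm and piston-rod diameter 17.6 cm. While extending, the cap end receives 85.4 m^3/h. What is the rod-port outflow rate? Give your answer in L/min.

Q_out ≈ 1040 L/min

Cap-side area A_cap = π/4 × (33.8 cm)² = 897.3 cm^2
Rod-side annular area A_ann = π/4 × (33.8² − 17.6²) = 654.0 cm^2
Piston speed v = Q_in/A_cap; rod-end outflow Q_out = v × A_ann = Q_in × A_ann/A_cap.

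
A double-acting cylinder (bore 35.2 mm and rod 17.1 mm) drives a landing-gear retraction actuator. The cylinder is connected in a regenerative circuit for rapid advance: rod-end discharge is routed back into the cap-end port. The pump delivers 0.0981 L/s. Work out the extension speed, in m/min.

In regeneration the rod-end outflow joins the pump flow into the cap end, so the net volume the pump must supply per unit advance equals the rod cross-section area.
Rod cross-section A_rod = π/4 × (17.1 mm)² = 229.7 mm^2
v = Q_pump / A_rod

v ≈ 25.6 m/min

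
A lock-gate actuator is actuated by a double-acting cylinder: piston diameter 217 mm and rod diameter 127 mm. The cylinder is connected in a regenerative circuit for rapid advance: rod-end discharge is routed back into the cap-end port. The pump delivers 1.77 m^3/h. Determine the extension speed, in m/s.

v ≈ 0.0388 m/s

In regeneration the rod-end outflow joins the pump flow into the cap end, so the net volume the pump must supply per unit advance equals the rod cross-section area.
Rod cross-section A_rod = π/4 × (127 mm)² = 12670 mm^2
v = Q_pump / A_rod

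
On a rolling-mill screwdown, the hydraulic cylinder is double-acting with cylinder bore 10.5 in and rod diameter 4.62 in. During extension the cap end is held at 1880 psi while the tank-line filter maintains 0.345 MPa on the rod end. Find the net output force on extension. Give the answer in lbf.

F ≈ 1.59e5 lbf

Cap-side area A_cap = π/4 × (10.5 in)² = 86.59 in^2
Rod-side annular area A_ann = π/4 × (10.5² − 4.62²) = 69.83 in^2
Net thrust = P_cap·A_cap − P_rod·A_ann = 1.628e5 lbf − 3494 lbf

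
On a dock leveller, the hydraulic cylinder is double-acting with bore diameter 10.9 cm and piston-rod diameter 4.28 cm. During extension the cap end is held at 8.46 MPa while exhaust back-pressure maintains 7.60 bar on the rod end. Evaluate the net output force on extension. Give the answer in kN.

F ≈ 72.9 kN

Cap-side area A_cap = π/4 × (10.9 cm)² = 93.31 cm^2
Rod-side annular area A_ann = π/4 × (10.9² − 4.28²) = 78.93 cm^2
Net thrust = P_cap·A_cap − P_rod·A_ann = 78.94 kN − 5.998 kN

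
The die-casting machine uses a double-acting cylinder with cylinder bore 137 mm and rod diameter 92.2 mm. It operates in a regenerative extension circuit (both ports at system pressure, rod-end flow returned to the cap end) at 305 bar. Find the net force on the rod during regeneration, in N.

F ≈ 2.04e5 N

With equal pressure on both faces, forces on the annular region cancel; the net push is pressure × rod cross-section.
Rod cross-section A_rod = π/4 × (92.2 mm)² = 6677 mm^2
F = P × A_rod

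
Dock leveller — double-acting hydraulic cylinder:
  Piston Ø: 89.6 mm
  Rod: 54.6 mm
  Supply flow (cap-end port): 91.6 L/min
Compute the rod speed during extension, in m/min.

Cap-side area A_cap = π/4 × (89.6 mm)² = 6305 mm^2
v = Q / A

v ≈ 14.5 m/min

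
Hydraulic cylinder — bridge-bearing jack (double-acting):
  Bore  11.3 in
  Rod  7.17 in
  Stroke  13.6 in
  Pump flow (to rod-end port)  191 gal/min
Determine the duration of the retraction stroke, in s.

Rod-side annular area A_ann = π/4 × (11.3² − 7.17²) = 59.91 in^2
Swept volume V = A × L; t = V / Q = A·L / Q

t ≈ 1.11 s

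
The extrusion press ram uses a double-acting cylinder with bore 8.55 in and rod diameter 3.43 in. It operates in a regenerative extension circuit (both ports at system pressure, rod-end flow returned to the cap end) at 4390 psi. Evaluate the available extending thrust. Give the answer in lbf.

With equal pressure on both faces, forces on the annular region cancel; the net push is pressure × rod cross-section.
Rod cross-section A_rod = π/4 × (3.43 in)² = 9.240 in^2
F = P × A_rod

F ≈ 40600 lbf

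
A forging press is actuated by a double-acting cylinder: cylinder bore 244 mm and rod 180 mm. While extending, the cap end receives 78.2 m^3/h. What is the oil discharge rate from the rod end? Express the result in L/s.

Cap-side area A_cap = π/4 × (244 mm)² = 46760 mm^2
Rod-side annular area A_ann = π/4 × (244² − 180²) = 21310 mm^2
Piston speed v = Q_in/A_cap; rod-end outflow Q_out = v × A_ann = Q_in × A_ann/A_cap.

Q_out ≈ 9.90 L/s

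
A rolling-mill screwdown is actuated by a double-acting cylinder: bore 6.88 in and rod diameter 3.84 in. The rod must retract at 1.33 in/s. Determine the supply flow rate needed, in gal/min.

Q ≈ 8.84 gal/min

Rod-side annular area A_ann = π/4 × (6.88² − 3.84²) = 25.60 in^2
Q = A × v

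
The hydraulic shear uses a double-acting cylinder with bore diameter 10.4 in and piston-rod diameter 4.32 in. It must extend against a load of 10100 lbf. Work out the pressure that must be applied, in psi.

P ≈ 119 psi

Cap-side area A_cap = π/4 × (10.4 in)² = 84.95 in^2
P = F / A = 10100 lbf / A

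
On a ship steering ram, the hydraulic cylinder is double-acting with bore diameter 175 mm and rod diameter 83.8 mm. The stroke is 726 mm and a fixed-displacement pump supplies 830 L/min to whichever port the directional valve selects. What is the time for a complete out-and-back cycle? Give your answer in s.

Cap-side area A_cap = π/4 × (175 mm)² = 24050 mm^2
Rod-side annular area A_ann = π/4 × (175² − 83.8²) = 18540 mm^2
t_ext = A_cap·L/Q = 1.262 s
t_ret = A_ann·L/Q = 0.9729 s
t_cycle = t_ext + t_ret

t ≈ 2.24 s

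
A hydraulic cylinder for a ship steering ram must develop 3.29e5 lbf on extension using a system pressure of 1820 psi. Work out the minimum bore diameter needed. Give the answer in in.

Extension force acts on the full piston face: F = P × (π/4)D².
D = √(4F / (πP)) = √(4 × 3.29e5 lbf / (π × 1820 psi))

D ≈ 15.2 in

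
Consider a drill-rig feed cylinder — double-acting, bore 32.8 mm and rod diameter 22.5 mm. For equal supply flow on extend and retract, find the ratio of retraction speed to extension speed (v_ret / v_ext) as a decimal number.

v_ret/v_ext ≈ 1.89

Cap-side area A_cap = π/4 × (32.8 mm)² = 845.0 mm^2
Rod-side annular area A_ann = π/4 × (32.8² − 22.5²) = 447.4 mm^2
For equal Q, v ∝ 1/A, so v_ret/v_ext = A_cap/A_ann.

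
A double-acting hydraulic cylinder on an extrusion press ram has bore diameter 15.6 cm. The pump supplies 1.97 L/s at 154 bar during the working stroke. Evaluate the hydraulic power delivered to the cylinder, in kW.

W ≈ 30.3 kW

Hydraulic power = P × Q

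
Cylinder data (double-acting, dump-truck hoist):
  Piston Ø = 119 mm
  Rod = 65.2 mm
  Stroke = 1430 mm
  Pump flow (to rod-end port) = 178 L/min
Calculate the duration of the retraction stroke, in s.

Rod-side annular area A_ann = π/4 × (119² − 65.2²) = 7783 mm^2
Swept volume V = A × L; t = V / Q = A·L / Q

t ≈ 3.75 s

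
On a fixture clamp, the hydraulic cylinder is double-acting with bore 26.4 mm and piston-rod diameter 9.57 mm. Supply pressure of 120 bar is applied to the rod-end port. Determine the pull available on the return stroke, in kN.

Rod-side annular area A_ann = π/4 × (26.4² − 9.57²) = 475.5 mm^2
On retraction the pressure acts on the annular area (bore minus rod).
F = P × A_ann

F ≈ 5.71 kN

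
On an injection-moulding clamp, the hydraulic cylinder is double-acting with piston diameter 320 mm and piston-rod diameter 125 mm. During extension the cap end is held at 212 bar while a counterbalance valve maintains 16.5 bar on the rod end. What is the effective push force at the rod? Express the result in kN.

F ≈ 1590 kN

Cap-side area A_cap = π/4 × (320 mm)² = 80420 mm^2
Rod-side annular area A_ann = π/4 × (320² − 125²) = 68150 mm^2
Net thrust = P_cap·A_cap − P_rod·A_ann = 1705 kN − 112.5 kN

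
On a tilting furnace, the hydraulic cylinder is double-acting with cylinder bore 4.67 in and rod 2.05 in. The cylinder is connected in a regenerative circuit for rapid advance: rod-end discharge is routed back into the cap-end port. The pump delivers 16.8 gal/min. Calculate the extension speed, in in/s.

In regeneration the rod-end outflow joins the pump flow into the cap end, so the net volume the pump must supply per unit advance equals the rod cross-section area.
Rod cross-section A_rod = π/4 × (2.05 in)² = 3.301 in^2
v = Q_pump / A_rod

v ≈ 19.6 in/s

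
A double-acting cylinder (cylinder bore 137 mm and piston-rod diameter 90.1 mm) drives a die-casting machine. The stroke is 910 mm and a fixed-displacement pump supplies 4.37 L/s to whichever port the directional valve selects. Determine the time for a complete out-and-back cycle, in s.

Cap-side area A_cap = π/4 × (137 mm)² = 14740 mm^2
Rod-side annular area A_ann = π/4 × (137² − 90.1²) = 8365 mm^2
t_ext = A_cap·L/Q = 3.070 s
t_ret = A_ann·L/Q = 1.742 s
t_cycle = t_ext + t_ret

t ≈ 4.81 s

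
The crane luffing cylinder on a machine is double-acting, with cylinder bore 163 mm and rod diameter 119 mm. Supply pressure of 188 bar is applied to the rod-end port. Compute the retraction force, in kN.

F ≈ 183 kN

Rod-side annular area A_ann = π/4 × (163² − 119²) = 9745 mm^2
On retraction the pressure acts on the annular area (bore minus rod).
F = P × A_ann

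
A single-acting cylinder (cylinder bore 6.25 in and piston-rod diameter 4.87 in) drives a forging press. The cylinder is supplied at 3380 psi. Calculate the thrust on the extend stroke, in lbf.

F ≈ 1.04e5 lbf

Cap-side area A_cap = π/4 × (6.25 in)² = 30.68 in^2
F = P × A_cap = 3380 psi × A_cap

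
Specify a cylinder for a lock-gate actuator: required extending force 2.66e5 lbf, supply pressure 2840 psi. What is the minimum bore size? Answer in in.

D ≈ 10.9 in

Extension force acts on the full piston face: F = P × (π/4)D².
D = √(4F / (πP)) = √(4 × 2.66e5 lbf / (π × 2840 psi))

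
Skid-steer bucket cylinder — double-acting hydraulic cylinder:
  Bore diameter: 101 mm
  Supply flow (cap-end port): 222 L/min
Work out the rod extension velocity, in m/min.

v ≈ 27.7 m/min

Cap-side area A_cap = π/4 × (101 mm)² = 8012 mm^2
v = Q / A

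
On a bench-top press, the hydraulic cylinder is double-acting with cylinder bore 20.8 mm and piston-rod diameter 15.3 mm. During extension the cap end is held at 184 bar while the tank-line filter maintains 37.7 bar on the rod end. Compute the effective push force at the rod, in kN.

Cap-side area A_cap = π/4 × (20.8 mm)² = 339.8 mm^2
Rod-side annular area A_ann = π/4 × (20.8² − 15.3²) = 155.9 mm^2
Net thrust = P_cap·A_cap − P_rod·A_ann = 6.252 kN − 0.5879 kN

F ≈ 5.66 kN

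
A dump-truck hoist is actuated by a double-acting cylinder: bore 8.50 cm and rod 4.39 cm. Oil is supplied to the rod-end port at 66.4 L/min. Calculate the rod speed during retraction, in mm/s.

Rod-side annular area A_ann = π/4 × (8.50² − 4.39²) = 41.61 cm^2
Flow into the rod-end port fills the annular volume.
v = Q / A

v ≈ 266 mm/s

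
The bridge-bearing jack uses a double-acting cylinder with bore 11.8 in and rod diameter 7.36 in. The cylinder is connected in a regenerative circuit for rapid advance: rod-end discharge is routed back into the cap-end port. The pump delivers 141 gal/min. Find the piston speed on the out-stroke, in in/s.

v ≈ 12.8 in/s

In regeneration the rod-end outflow joins the pump flow into the cap end, so the net volume the pump must supply per unit advance equals the rod cross-section area.
Rod cross-section A_rod = π/4 × (7.36 in)² = 42.54 in^2
v = Q_pump / A_rod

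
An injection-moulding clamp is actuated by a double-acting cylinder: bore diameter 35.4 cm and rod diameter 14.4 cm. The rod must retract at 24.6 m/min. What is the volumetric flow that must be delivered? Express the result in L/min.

Rod-side annular area A_ann = π/4 × (35.4² − 14.4²) = 821.4 cm^2
Q = A × v

Q ≈ 2020 L/min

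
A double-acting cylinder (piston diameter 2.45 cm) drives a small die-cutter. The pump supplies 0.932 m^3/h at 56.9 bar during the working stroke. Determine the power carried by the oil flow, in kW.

Hydraulic power = P × Q

W ≈ 1.47 kW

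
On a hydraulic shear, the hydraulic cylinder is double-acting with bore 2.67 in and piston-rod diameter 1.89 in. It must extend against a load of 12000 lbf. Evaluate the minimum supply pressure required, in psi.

Cap-side area A_cap = π/4 × (2.67 in)² = 5.599 in^2
P = F / A = 12000 lbf / A

P ≈ 2140 psi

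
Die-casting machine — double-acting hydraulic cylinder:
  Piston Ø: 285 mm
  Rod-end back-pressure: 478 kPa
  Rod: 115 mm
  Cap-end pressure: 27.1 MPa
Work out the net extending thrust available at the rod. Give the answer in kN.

Cap-side area A_cap = π/4 × (285 mm)² = 63790 mm^2
Rod-side annular area A_ann = π/4 × (285² − 115²) = 53410 mm^2
Net thrust = P_cap·A_cap − P_rod·A_ann = 1729 kN − 25.53 kN

F ≈ 1700 kN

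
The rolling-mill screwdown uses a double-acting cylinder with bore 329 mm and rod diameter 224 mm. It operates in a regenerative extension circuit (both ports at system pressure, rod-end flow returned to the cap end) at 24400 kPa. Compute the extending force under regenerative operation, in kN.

With equal pressure on both faces, forces on the annular region cancel; the net push is pressure × rod cross-section.
Rod cross-section A_rod = π/4 × (224 mm)² = 39410 mm^2
F = P × A_rod

F ≈ 962 kN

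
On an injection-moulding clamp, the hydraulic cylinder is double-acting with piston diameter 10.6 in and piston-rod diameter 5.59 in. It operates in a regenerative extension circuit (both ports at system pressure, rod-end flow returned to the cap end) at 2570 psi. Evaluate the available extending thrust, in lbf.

With equal pressure on both faces, forces on the annular region cancel; the net push is pressure × rod cross-section.
Rod cross-section A_rod = π/4 × (5.59 in)² = 24.54 in^2
F = P × A_rod

F ≈ 63100 lbf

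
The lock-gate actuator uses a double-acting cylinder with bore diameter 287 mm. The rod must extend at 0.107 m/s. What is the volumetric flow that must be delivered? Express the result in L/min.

Q ≈ 415 L/min

Cap-side area A_cap = π/4 × (287 mm)² = 64690 mm^2
Q = A × v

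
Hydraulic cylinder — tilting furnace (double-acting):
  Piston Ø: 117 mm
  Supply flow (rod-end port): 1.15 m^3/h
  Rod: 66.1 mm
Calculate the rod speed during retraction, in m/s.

v ≈ 0.0436 m/s

Rod-side annular area A_ann = π/4 × (117² − 66.1²) = 7320 mm^2
Flow into the rod-end port fills the annular volume.
v = Q / A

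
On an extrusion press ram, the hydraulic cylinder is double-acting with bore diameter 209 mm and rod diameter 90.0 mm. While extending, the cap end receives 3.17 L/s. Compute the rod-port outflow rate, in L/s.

Cap-side area A_cap = π/4 × (209 mm)² = 34310 mm^2
Rod-side annular area A_ann = π/4 × (209² − 90.0²) = 27950 mm^2
Piston speed v = Q_in/A_cap; rod-end outflow Q_out = v × A_ann = Q_in × A_ann/A_cap.

Q_out ≈ 2.58 L/s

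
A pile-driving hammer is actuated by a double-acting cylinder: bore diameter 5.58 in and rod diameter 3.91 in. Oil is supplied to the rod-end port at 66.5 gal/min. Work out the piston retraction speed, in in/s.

v ≈ 20.6 in/s

Rod-side annular area A_ann = π/4 × (5.58² − 3.91²) = 12.45 in^2
Flow into the rod-end port fills the annular volume.
v = Q / A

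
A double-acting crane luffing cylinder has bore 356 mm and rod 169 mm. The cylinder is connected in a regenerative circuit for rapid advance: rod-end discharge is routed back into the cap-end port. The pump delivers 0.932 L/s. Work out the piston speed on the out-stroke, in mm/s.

In regeneration the rod-end outflow joins the pump flow into the cap end, so the net volume the pump must supply per unit advance equals the rod cross-section area.
Rod cross-section A_rod = π/4 × (169 mm)² = 22430 mm^2
v = Q_pump / A_rod

v ≈ 41.5 mm/s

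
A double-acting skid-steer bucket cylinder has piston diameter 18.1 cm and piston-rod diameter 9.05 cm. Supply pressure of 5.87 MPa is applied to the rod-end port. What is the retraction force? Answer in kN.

F ≈ 113 kN

Rod-side annular area A_ann = π/4 × (18.1² − 9.05²) = 193.0 cm^2
On retraction the pressure acts on the annular area (bore minus rod).
F = P × A_ann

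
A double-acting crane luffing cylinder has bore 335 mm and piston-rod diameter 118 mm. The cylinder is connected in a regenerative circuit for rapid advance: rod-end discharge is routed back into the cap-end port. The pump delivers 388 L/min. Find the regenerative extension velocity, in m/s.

In regeneration the rod-end outflow joins the pump flow into the cap end, so the net volume the pump must supply per unit advance equals the rod cross-section area.
Rod cross-section A_rod = π/4 × (118 mm)² = 10940 mm^2
v = Q_pump / A_rod

v ≈ 0.591 m/s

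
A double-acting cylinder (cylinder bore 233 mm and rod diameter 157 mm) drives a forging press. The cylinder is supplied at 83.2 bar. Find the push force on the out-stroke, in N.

F ≈ 3.55e5 N

Cap-side area A_cap = π/4 × (233 mm)² = 42640 mm^2
F = P × A_cap = 83.2 bar × A_cap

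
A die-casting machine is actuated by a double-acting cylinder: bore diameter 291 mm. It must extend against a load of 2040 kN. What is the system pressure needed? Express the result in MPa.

P ≈ 30.7 MPa

Cap-side area A_cap = π/4 × (291 mm)² = 66510 mm^2
P = F / A = 2040 kN / A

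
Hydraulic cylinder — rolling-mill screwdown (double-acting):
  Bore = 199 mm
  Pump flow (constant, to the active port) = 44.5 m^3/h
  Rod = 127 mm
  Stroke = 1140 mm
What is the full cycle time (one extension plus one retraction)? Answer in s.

Cap-side area A_cap = π/4 × (199 mm)² = 31100 mm^2
Rod-side annular area A_ann = π/4 × (199² − 127²) = 18430 mm^2
t_ext = A_cap·L/Q = 2.868 s
t_ret = A_ann·L/Q = 1.700 s
t_cycle = t_ext + t_ret

t ≈ 4.57 s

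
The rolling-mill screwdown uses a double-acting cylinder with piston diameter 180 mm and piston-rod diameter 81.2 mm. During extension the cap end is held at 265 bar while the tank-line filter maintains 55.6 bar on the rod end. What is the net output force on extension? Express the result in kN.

Cap-side area A_cap = π/4 × (180 mm)² = 25450 mm^2
Rod-side annular area A_ann = π/4 × (180² − 81.2²) = 20270 mm^2
Net thrust = P_cap·A_cap − P_rod·A_ann = 674.3 kN − 112.7 kN

F ≈ 562 kN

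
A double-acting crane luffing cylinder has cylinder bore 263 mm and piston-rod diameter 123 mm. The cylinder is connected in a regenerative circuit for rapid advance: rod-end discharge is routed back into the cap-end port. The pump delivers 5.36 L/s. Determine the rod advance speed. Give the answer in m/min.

In regeneration the rod-end outflow joins the pump flow into the cap end, so the net volume the pump must supply per unit advance equals the rod cross-section area.
Rod cross-section A_rod = π/4 × (123 mm)² = 11880 mm^2
v = Q_pump / A_rod

v ≈ 27.1 m/min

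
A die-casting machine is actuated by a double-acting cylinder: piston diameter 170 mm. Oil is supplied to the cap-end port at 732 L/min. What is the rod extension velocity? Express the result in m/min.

v ≈ 32.2 m/min

Cap-side area A_cap = π/4 × (170 mm)² = 22700 mm^2
v = Q / A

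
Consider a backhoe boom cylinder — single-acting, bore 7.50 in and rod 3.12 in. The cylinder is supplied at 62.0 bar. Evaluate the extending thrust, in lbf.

F ≈ 39700 lbf

Cap-side area A_cap = π/4 × (7.50 in)² = 44.18 in^2
F = P × A_cap = 62.0 bar × A_cap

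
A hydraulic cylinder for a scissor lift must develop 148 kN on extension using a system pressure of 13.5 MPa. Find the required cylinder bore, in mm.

D ≈ 118 mm

Extension force acts on the full piston face: F = P × (π/4)D².
D = √(4F / (πP)) = √(4 × 148 kN / (π × 13.5 MPa))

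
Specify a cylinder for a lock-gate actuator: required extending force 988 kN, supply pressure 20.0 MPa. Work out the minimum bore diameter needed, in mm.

D ≈ 251 mm

Extension force acts on the full piston face: F = P × (π/4)D².
D = √(4F / (πP)) = √(4 × 988 kN / (π × 20.0 MPa))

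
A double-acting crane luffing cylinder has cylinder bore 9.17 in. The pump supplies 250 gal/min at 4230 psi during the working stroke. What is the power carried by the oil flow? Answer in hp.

Hydraulic power = P × Q

W ≈ 617 hp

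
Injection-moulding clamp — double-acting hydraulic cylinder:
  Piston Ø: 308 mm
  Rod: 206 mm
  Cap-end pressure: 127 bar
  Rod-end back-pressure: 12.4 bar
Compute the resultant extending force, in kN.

F ≈ 895 kN

Cap-side area A_cap = π/4 × (308 mm)² = 74510 mm^2
Rod-side annular area A_ann = π/4 × (308² − 206²) = 41180 mm^2
Net thrust = P_cap·A_cap − P_rod·A_ann = 946.2 kN − 51.06 kN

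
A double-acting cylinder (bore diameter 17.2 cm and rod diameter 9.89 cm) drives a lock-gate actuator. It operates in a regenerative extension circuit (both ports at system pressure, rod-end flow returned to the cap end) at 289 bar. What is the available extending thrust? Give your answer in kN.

F ≈ 222 kN

With equal pressure on both faces, forces on the annular region cancel; the net push is pressure × rod cross-section.
Rod cross-section A_rod = π/4 × (9.89 cm)² = 76.82 cm^2
F = P × A_rod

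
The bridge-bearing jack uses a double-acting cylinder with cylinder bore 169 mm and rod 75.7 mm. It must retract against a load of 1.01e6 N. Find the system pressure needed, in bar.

P ≈ 563 bar

Rod-side annular area A_ann = π/4 × (169² − 75.7²) = 17930 mm^2
Retraction: pressure acts on the annular area.
P = F / A = 1.01e6 N / A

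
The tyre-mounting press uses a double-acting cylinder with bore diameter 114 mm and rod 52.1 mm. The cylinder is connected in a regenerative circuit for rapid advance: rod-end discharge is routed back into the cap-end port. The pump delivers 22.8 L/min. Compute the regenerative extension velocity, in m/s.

In regeneration the rod-end outflow joins the pump flow into the cap end, so the net volume the pump must supply per unit advance equals the rod cross-section area.
Rod cross-section A_rod = π/4 × (52.1 mm)² = 2132 mm^2
v = Q_pump / A_rod

v ≈ 0.178 m/s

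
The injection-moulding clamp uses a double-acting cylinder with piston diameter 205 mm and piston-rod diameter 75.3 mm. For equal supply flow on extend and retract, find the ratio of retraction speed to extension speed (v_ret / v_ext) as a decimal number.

Cap-side area A_cap = π/4 × (205 mm)² = 33010 mm^2
Rod-side annular area A_ann = π/4 × (205² − 75.3²) = 28550 mm^2
For equal Q, v ∝ 1/A, so v_ret/v_ext = A_cap/A_ann.

v_ret/v_ext ≈ 1.16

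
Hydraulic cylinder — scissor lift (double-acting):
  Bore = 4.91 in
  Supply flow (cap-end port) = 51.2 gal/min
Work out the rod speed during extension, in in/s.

Cap-side area A_cap = π/4 × (4.91 in)² = 18.93 in^2
v = Q / A

v ≈ 10.4 in/s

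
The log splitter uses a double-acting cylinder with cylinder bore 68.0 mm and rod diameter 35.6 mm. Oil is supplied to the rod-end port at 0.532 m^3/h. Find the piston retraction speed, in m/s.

Rod-side annular area A_ann = π/4 × (68.0² − 35.6²) = 2636 mm^2
Flow into the rod-end port fills the annular volume.
v = Q / A

v ≈ 0.0561 m/s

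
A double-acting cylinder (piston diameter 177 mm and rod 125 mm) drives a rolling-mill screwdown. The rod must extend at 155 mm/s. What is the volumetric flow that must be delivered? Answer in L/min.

Q ≈ 229 L/min

Cap-side area A_cap = π/4 × (177 mm)² = 24610 mm^2
Q = A × v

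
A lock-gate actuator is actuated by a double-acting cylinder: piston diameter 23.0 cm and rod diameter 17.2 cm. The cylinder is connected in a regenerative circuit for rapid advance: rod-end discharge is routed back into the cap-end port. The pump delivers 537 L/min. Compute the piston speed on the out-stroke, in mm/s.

In regeneration the rod-end outflow joins the pump flow into the cap end, so the net volume the pump must supply per unit advance equals the rod cross-section area.
Rod cross-section A_rod = π/4 × (17.2 cm)² = 232.4 cm^2
v = Q_pump / A_rod

v ≈ 385 mm/s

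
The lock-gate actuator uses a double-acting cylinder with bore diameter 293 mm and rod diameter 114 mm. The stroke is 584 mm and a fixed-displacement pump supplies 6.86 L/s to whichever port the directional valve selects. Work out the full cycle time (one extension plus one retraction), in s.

Cap-side area A_cap = π/4 × (293 mm)² = 67430 mm^2
Rod-side annular area A_ann = π/4 × (293² − 114²) = 57220 mm^2
t_ext = A_cap·L/Q = 5.740 s
t_ret = A_ann·L/Q = 4.871 s
t_cycle = t_ext + t_ret

t ≈ 10.6 s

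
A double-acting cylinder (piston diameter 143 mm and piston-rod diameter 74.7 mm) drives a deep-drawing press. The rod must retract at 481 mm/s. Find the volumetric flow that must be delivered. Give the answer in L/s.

Q ≈ 5.62 L/s

Rod-side annular area A_ann = π/4 × (143² − 74.7²) = 11680 mm^2
Q = A × v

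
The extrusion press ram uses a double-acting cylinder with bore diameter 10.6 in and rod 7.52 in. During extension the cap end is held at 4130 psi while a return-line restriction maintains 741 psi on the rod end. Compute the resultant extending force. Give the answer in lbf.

Cap-side area A_cap = π/4 × (10.6 in)² = 88.25 in^2
Rod-side annular area A_ann = π/4 × (10.6² − 7.52²) = 43.83 in^2
Net thrust = P_cap·A_cap − P_rod·A_ann = 3.645e5 lbf − 32480 lbf

F ≈ 3.32e5 lbf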